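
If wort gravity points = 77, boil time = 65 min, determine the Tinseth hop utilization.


U = 1.65·0.000125^(GP/1000) · (1 − e^(−0.04·t))/4.15
bigness = 1.65·0.000125^(77/1000) = 0.8259
boil_factor = (1 − e^(−0.04·65))/4.15 = 0.2231
U = 0.8259 · 0.2231

0.1842


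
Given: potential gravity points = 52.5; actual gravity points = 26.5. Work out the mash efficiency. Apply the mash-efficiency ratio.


efficiency = actual / potential × 100
efficiency = 26.5 / 52.5 × 100

50.4762 %


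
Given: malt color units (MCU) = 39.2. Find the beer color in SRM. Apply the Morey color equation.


SRM = 1.4922 · MCU^0.6859
SRM = 1.4922 · 39.2^0.6859

18.4783 SRM


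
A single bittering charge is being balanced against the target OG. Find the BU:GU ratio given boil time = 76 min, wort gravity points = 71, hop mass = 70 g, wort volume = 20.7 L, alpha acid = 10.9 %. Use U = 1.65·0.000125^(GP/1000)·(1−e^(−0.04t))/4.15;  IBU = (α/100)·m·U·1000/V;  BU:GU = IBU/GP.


U = 1.65·0.000125^(71/1000)·(1−e^(−0.04·76))/4.15 = 0.2000
IBU = (10.9/100)·70·0.2000·1000/20.7 = 73.7196
BU:GU = 73.7196/71

1.0383


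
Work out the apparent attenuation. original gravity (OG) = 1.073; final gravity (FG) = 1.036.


AA = (OG − FG)/(OG − 1) · 100
AA = (1.073 − 1.036)/(1.073 − 1) · 100

50.6849 %


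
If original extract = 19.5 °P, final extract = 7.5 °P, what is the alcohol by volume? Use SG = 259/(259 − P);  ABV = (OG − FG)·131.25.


OG = 259/(259 − 19.5) = 1.0814
FG = 259/(259 − 7.5) = 1.0298
ABV = (1.0814 − 1.0298)·131.25

6.7723 % ABV


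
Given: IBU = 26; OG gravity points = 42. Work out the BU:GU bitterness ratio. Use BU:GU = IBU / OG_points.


BU:GU = 26 / 42

0.6190


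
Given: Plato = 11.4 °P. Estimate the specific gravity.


SG = 259/(259 − P)
SG = 259/(259 − 11.4)

1.0460


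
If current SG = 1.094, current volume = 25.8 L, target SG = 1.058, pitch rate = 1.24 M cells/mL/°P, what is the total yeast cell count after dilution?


V_w = V·((SG_c−1)/(SG_t−1)−1);  °P = 259 − 259/SG_t;  cells = rate·(V+V_w)·°P
V_w = 25.8·((1.094−1)/(1.058−1)−1) = 16.0138
V_final = 25.8 + 16.0138 = 41.8138
°P = 259 − 259/1.058 = 14.1985
cells = 1.24·41.8138·14.1985

736.1789 billion cells


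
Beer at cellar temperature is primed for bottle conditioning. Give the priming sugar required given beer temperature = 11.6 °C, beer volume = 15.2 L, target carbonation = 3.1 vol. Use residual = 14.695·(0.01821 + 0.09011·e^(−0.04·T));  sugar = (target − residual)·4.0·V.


residual = 14.695·(0.01821 + 0.09011·e^(−0.04·11.6)) = 1.1002
sugar = (3.1 − 1.1002)·4.0·15.2

121.5888 g


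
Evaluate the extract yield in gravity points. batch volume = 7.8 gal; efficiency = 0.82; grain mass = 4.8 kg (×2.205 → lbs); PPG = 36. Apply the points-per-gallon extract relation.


points = lbs × PPG × eff / vol
lbs = 4.8 × 2.205 = 10.5840
points = 10.5840 × 36 × 0.82 / 7.8

40.0564 points


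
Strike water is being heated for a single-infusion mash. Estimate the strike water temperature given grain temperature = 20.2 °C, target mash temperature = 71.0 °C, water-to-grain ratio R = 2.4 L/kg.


T_strike = (0.41/R)·(T_mash − T_grain) + T_mash
T_strike = (0.41/2.4)·(71.0 − 20.2) + 71.0

79.6783 °C


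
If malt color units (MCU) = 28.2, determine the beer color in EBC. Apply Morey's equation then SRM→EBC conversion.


SRM = 1.4922·MCU^0.6859;  EBC = SRM·1.97
SRM = 1.4922·28.2^0.6859 = 14.7419
EBC = 14.7419·1.97

29.0415 EBC


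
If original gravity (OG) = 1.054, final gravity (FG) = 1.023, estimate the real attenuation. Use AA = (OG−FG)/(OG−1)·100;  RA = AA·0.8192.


AA = (1.054 − 1.023)/(1.054 − 1)·100 = 57.4074
RA = 57.4074·0.8192

47.0281 %


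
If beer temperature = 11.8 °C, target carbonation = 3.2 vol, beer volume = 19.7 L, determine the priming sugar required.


residual = 14.695·(0.01821 + 0.09011·e^(−0.04·T));  sugar = (target − residual)·4.0·V
residual = 14.695·(0.01821 + 0.09011·e^(−0.04·11.8)) = 1.0935
sugar = (3.2 − 1.0935)·4.0·19.7

165.9883 g


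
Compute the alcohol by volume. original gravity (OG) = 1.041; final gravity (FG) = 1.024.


ABV = (OG − FG) · 131.25
ABV = (1.041 − 1.024) · 131.25

2.2312 % ABV


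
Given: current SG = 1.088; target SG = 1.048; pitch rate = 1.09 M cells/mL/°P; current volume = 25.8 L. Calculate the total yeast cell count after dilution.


V_w = V·((SG_c−1)/(SG_t−1)−1);  °P = 259 − 259/SG_t;  cells = rate·(V+V_w)·°P
V_w = 25.8·((1.088−1)/(1.048−1)−1) = 21.5000
V_final = 25.8 + 21.5000 = 47.3000
°P = 259 − 259/1.048 = 11.8626
cells = 1.09·47.3000·11.8626

611.5998 billion cells


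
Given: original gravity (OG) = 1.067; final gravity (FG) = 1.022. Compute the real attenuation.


AA = (OG−FG)/(OG−1)·100;  RA = AA·0.8192
AA = (1.067 − 1.022)/(1.067 − 1)·100 = 67.1642
RA = 67.1642·0.8192

55.0209 %


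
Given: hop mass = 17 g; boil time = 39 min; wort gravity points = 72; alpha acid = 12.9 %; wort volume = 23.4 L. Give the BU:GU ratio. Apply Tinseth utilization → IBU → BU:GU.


U = 1.65·0.000125^(GP/1000)·(1−e^(−0.04t))/4.15;  IBU = (α/100)·m·U·1000/V;  BU:GU = IBU/GP
U = 1.65·0.000125^(72/1000)·(1−e^(−0.04·39))/4.15 = 0.1644
IBU = (12.9/100)·17·0.1644·1000/23.4 = 15.4095
BU:GU = 15.4095/72

0.2140


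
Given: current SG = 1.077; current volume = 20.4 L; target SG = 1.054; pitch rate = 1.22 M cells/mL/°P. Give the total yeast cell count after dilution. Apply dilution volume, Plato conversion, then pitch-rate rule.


V_w = V·((SG_c−1)/(SG_t−1)−1);  °P = 259 − 259/SG_t;  cells = rate·(V+V_w)·°P
V_w = 20.4·((1.077−1)/(1.054−1)−1) = 8.6889
V_final = 20.4 + 8.6889 = 29.0889
°P = 259 − 259/1.054 = 13.2694
cells = 1.22·29.0889·13.2694

470.9121 billion cells


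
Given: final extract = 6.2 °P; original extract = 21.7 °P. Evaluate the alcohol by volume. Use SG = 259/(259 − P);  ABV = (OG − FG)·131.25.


OG = 259/(259 − 21.7) = 1.0914
FG = 259/(259 − 6.2) = 1.0245
ABV = (1.0914 − 1.0245)·131.25

8.7833 % ABV


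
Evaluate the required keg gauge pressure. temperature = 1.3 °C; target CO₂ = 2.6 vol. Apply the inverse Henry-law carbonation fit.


psi = vols/(0.01821 + 0.09011·e^(−0.04·T)) − 14.695
psi = 2.6/(0.01821 + 0.09011·e^(−0.04·1.3)) − 14.695

10.3643 psi


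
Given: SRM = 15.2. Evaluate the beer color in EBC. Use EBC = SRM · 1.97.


EBC = 15.2 · 1.97

29.9440 EBC


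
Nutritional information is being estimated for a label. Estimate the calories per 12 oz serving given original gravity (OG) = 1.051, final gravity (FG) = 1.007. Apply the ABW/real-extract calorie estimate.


ABW = (OG−FG)·131.25·0.79/FG;  °P = 259 − 259/SG (for OG→OE and FG→AE);  RE = 0.1808·OE + 0.8192·AE;  Cal = (6.9·ABW + 4·(RE−0.1))·FG·3.55
ABW = (1.051 − 1.007)·131.25·0.79/1.007 = 4.5305
OE = 259 − 259/1.051 = 12.5680 °P
AE = 259 − 259/1.007 = 1.8004 °P
RE = 0.1808·12.5680 + 0.8192·1.8004 = 3.7472 °P
Cal = (6.9·4.5305 + 4·(3.7472−0.1))·1.007·3.55

163.9049 kcal


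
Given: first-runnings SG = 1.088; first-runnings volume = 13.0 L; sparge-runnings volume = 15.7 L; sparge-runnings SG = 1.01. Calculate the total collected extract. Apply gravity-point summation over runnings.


total = Σ (SG_i − 1)·1000·V_i
first = (1.088 − 1)·1000·13.0 = 1144.0000
sparge = (1.01 − 1)·1000·15.7 = 157.0000
total = 1144.0000 + 157.0000

1301.0000 gravity·L


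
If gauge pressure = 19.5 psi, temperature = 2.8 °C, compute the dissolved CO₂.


vols = (P + 14.695)·(0.01821 + 0.09011·e^(−0.04·T))
vols = (19.5 + 14.695)·(0.01821 + 0.09011·e^(−0.04·2.8))

3.3775 volumes


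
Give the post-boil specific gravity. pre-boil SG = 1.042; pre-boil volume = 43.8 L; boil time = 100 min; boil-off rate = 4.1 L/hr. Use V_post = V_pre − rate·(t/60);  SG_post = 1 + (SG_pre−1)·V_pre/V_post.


V_post = 43.8 − 4.1·(100/60) = 36.9667
SG_post = 1 + (1.042 − 1)·43.8/36.9667

1.0498


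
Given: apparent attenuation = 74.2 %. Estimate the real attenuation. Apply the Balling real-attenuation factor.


RA = AA · 0.8192
RA = 74.2 · 0.8192

60.7846 %


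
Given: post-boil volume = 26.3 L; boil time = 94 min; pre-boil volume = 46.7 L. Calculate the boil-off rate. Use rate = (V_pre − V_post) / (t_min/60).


rate = (46.7 − 26.3) / (94/60)

13.0213 L/hr


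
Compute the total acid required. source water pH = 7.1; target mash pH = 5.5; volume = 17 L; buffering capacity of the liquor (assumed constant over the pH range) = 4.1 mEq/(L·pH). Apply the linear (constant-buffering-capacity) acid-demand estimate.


acid = buffering capacity · (pH_source − pH_target) · V
acid = 4.1 · (7.1 − 5.5) · 17

111.5200 mEq


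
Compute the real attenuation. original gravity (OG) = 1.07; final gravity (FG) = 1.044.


AA = (OG−FG)/(OG−1)·100;  RA = AA·0.8192
AA = (1.07 − 1.044)/(1.07 − 1)·100 = 37.1429
RA = 37.1429·0.8192

30.4274 %


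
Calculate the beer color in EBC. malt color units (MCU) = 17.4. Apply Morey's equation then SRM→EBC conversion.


SRM = 1.4922·MCU^0.6859;  EBC = SRM·1.97
SRM = 1.4922·17.4^0.6859 = 10.5857
EBC = 10.5857·1.97

20.8538 EBC


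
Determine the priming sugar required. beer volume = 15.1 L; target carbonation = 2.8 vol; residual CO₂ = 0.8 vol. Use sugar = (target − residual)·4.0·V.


sugar = (2.8 − 0.8)·4.0·15.1

120.8000 g


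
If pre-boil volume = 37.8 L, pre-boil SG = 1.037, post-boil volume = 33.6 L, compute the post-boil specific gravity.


SG_post = 1 + (SG_pre − 1)·V_pre/V_post
pts_pre = (1.037 − 1)·1000 = 37.0000
pts_post = 37.0000·37.8/33.6 = 41.6250
SG_post = 1 + 41.6250/1000

1.0416


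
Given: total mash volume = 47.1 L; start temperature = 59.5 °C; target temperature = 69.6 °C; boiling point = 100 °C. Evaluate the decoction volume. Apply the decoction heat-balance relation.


V_dec = V_total·(T_target − T_start)/(T_boil − T_start)
V_dec = 47.1·(69.6 − 59.5)/(100 − 59.5)

11.7459 L


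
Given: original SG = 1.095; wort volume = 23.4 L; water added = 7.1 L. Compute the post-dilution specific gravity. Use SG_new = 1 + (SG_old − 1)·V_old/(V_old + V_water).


pts = (1.095 − 1)·1000·23.4/(23.4 + 7.1) = 72.8852
SG_new = 1 + 72.8852/1000

1.0729


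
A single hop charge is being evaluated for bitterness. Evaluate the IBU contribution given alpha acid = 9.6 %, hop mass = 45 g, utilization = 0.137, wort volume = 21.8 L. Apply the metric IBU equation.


IBU = (α/100)·mass·U·1000 / V
IBU = (9.6/100)·45·0.137·1000 / 21.8

27.1486 IBU


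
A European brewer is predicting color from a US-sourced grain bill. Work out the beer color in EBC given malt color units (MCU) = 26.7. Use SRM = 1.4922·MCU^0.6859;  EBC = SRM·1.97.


SRM = 1.4922·26.7^0.6859 = 14.1994
EBC = 14.1994·1.97

27.9729 EBC


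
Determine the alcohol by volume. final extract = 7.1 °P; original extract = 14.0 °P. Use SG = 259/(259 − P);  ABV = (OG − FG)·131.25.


OG = 259/(259 − 14.0) = 1.0571
FG = 259/(259 − 7.1) = 1.0282
ABV = (1.0571 − 1.0282)·131.25

3.8006 % ABV


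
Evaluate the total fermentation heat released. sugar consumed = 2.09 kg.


Q = m_sugar · 590 kJ/kg
Q = 2.09 · 590

1233.1000 kJ


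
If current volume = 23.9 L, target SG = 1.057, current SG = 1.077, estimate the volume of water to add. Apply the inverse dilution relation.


V_water = V·((SG_curr − 1)/(SG_target − 1) − 1)
V_water = 23.9·((1.077 − 1)/(1.057 − 1) − 1)

8.3860 L


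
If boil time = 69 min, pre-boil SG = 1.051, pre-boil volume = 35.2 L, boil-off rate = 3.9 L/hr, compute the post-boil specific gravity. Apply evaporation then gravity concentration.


V_post = V_pre − rate·(t/60);  SG_post = 1 + (SG_pre−1)·V_pre/V_post
V_post = 35.2 − 3.9·(69/60) = 30.7150
SG_post = 1 + (1.051 − 1)·35.2/30.7150

1.0584


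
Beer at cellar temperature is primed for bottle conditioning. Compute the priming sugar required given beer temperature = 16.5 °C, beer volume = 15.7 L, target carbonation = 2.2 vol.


residual = 14.695·(0.01821 + 0.09011·e^(−0.04·T));  sugar = (target − residual)·4.0·V
residual = 14.695·(0.01821 + 0.09011·e^(−0.04·16.5)) = 0.9520
sugar = (2.2 − 0.9520)·4.0·15.7

78.3748 g


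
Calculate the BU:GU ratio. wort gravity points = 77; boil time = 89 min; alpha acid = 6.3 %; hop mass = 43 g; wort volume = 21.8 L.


U = 1.65·0.000125^(GP/1000)·(1−e^(−0.04t))/4.15;  IBU = (α/100)·m·U·1000/V;  BU:GU = IBU/GP
U = 1.65·0.000125^(77/1000)·(1−e^(−0.04·89))/4.15 = 0.1934
IBU = (6.3/100)·43·0.1934·1000/21.8 = 24.0282
BU:GU = 24.0282/77

0.3121


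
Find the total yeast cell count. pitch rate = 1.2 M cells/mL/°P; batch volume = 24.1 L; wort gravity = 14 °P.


cells (billions) = rate · V_L · °P
cells = 1.2 · 24.1 · 14

404.8800 billion cells


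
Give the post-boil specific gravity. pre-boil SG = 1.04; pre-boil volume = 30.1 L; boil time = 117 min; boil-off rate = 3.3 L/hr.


V_post = V_pre − rate·(t/60);  SG_post = 1 + (SG_pre−1)·V_pre/V_post
V_post = 30.1 − 3.3·(117/60) = 23.6650
SG_post = 1 + (1.04 − 1)·30.1/23.6650

1.0509


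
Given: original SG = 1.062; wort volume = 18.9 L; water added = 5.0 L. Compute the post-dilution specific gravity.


SG_new = 1 + (SG_old − 1)·V_old/(V_old + V_water)
pts = (1.062 − 1)·1000·18.9/(18.9 + 5.0) = 49.0293
SG_new = 1 + 49.0293/1000

1.0490


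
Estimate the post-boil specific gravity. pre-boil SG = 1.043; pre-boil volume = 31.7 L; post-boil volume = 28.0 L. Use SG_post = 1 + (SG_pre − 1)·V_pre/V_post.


pts_pre = (1.043 − 1)·1000 = 43.0000
pts_post = 43.0000·31.7/28.0 = 48.6821
SG_post = 1 + 48.6821/1000

1.0487


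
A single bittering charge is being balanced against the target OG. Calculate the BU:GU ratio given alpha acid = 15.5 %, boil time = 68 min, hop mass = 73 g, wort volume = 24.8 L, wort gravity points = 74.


U = 1.65·0.000125^(GP/1000)·(1−e^(−0.04t))/4.15;  IBU = (α/100)·m·U·1000/V;  BU:GU = IBU/GP
U = 1.65·0.000125^(74/1000)·(1−e^(−0.04·68))/4.15 = 0.1910
IBU = (15.5/100)·73·0.1910·1000/24.8 = 87.1395
BU:GU = 87.1395/74

1.1776


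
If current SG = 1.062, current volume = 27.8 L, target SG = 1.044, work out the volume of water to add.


V_water = V·((SG_curr − 1)/(SG_target − 1) − 1)
V_water = 27.8·((1.062 − 1)/(1.044 − 1) − 1)

11.3727 L


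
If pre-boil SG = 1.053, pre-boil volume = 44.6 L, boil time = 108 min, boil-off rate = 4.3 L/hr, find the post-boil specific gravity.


V_post = V_pre − rate·(t/60);  SG_post = 1 + (SG_pre−1)·V_pre/V_post
V_post = 44.6 − 4.3·(108/60) = 36.8600
SG_post = 1 + (1.053 − 1)·44.6/36.8600

1.0641


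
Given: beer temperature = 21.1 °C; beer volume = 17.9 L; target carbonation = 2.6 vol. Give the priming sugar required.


residual = 14.695·(0.01821 + 0.09011·e^(−0.04·T));  sugar = (target − residual)·4.0·V
residual = 14.695·(0.01821 + 0.09011·e^(−0.04·21.1)) = 0.8370
sugar = (2.6 − 0.8370)·4.0·17.9

126.2329 g


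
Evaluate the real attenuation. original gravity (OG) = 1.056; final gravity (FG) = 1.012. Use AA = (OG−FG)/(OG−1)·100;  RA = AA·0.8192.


AA = (1.056 − 1.012)/(1.056 − 1)·100 = 78.5714
RA = 78.5714·0.8192

64.3657 %


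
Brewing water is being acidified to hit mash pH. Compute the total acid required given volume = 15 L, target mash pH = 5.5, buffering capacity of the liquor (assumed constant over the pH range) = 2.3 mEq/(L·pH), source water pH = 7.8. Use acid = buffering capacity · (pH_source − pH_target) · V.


acid = 2.3 · (7.8 − 5.5) · 15

79.3500 mEq


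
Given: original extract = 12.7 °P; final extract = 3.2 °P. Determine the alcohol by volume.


SG = 259/(259 − P);  ABV = (OG − FG)·131.25
OG = 259/(259 − 12.7) = 1.0516
FG = 259/(259 − 3.2) = 1.0125
ABV = (1.0516 − 1.0125)·131.25

5.1258 % ABV


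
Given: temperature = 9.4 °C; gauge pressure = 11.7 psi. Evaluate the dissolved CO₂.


vols = (P + 14.695)·(0.01821 + 0.09011·e^(−0.04·T))
vols = (11.7 + 14.695)·(0.01821 + 0.09011·e^(−0.04·9.4))

2.1137 volumes


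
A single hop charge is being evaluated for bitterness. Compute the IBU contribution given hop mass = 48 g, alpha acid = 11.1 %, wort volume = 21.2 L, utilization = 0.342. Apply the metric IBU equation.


IBU = (α/100)·mass·U·1000 / V
IBU = (11.1/100)·48·0.342·1000 / 21.2

85.9517 IBU


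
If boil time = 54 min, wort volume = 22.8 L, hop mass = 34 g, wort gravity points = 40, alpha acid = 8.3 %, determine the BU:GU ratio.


U = 1.65·0.000125^(GP/1000)·(1−e^(−0.04t))/4.15;  IBU = (α/100)·m·U·1000/V;  BU:GU = IBU/GP
U = 1.65·0.000125^(40/1000)·(1−e^(−0.04·54))/4.15 = 0.2455
IBU = (8.3/100)·34·0.2455·1000/22.8 = 30.3891
BU:GU = 30.3891/40

0.7597


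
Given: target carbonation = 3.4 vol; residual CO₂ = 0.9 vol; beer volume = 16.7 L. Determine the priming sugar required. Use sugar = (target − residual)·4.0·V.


sugar = (3.4 − 0.9)·4.0·16.7

167.0000 g


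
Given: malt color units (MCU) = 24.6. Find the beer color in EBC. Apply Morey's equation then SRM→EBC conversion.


SRM = 1.4922·MCU^0.6859;  EBC = SRM·1.97
SRM = 1.4922·24.6^0.6859 = 13.4236
EBC = 13.4236·1.97

26.4445 EBC


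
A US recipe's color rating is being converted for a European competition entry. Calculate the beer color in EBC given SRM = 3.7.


EBC = SRM · 1.97
EBC = 3.7 · 1.97

7.2890 EBC


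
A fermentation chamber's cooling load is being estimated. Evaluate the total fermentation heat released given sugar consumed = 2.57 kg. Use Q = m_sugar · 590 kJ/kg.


Q = 2.57 · 590

1516.3000 kJ


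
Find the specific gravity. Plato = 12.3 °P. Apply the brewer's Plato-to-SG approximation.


SG = 259/(259 − P)
SG = 259/(259 − 12.3)

1.0499


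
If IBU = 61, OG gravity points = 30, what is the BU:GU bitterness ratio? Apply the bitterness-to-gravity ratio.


BU:GU = IBU / OG_points
BU:GU = 61 / 30

2.0333


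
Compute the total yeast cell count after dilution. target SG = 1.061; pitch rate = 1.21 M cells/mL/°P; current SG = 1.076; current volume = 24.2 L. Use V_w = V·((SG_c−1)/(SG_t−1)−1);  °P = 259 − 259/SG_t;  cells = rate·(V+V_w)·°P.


V_w = 24.2·((1.076−1)/(1.061−1)−1) = 5.9508
V_final = 24.2 + 5.9508 = 30.1508
°P = 259 − 259/1.061 = 14.8907
cells = 1.21·30.1508·14.8907

543.2487 billion cells


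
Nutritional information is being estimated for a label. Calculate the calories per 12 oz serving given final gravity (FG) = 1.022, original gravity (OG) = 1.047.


ABW = (OG−FG)·131.25·0.79/FG;  °P = 259 − 259/SG (for OG→OE and FG→AE);  RE = 0.1808·OE + 0.8192·AE;  Cal = (6.9·ABW + 4·(RE−0.1))·FG·3.55
ABW = (1.047 − 1.022)·131.25·0.79/1.022 = 2.5364
OE = 259 − 259/1.047 = 11.6266 °P
AE = 259 − 259/1.022 = 5.5753 °P
RE = 0.1808·11.6266 + 0.8192·5.5753 = 6.6694 °P
Cal = (6.9·2.5364 + 4·(6.6694−0.1))·1.022·3.55

158.8334 kcal


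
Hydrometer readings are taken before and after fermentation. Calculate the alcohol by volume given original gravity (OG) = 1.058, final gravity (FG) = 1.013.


ABV = (OG − FG) · 131.25
ABV = (1.058 − 1.013) · 131.25

5.9063 % ABV


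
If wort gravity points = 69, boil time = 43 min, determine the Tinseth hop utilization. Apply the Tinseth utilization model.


U = 1.65·0.000125^(GP/1000) · (1 − e^(−0.04·t))/4.15
bigness = 1.65·0.000125^(69/1000) = 0.8875
boil_factor = (1 − e^(−0.04·43))/4.15 = 0.1978
U = 0.8875 · 0.1978

0.1756


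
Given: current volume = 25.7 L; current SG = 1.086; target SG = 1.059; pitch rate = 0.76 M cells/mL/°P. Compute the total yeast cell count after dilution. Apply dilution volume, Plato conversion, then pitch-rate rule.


V_w = V·((SG_c−1)/(SG_t−1)−1);  °P = 259 − 259/SG_t;  cells = rate·(V+V_w)·°P
V_w = 25.7·((1.086−1)/(1.059−1)−1) = 11.7610
V_final = 25.7 + 11.7610 = 37.4610
°P = 259 − 259/1.059 = 14.4297
cells = 0.76·37.4610·14.4297

410.8175 billion cells


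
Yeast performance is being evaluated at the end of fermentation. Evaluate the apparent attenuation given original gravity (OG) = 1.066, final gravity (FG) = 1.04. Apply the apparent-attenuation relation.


AA = (OG − FG)/(OG − 1) · 100
AA = (1.066 − 1.04)/(1.066 − 1) · 100

39.3939 %


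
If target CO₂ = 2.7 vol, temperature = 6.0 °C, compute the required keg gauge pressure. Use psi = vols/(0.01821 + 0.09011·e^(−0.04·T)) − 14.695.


psi = 2.7/(0.01821 + 0.09011·e^(−0.04·6.0)) − 14.695

15.6104 psi


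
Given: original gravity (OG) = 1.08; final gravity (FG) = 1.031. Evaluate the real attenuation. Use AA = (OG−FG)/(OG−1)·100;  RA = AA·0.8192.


AA = (1.08 − 1.031)/(1.08 − 1)·100 = 61.2500
RA = 61.2500·0.8192

50.1760 %


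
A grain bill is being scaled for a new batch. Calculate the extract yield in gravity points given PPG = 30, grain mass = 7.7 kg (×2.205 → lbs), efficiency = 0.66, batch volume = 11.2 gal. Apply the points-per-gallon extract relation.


points = lbs × PPG × eff / vol
lbs = 7.7 × 2.205 = 16.9785
points = 16.9785 × 30 × 0.66 / 11.2

30.0156 points


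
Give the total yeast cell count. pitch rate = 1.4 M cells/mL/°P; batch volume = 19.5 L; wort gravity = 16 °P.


cells (billions) = rate · V_L · °P
cells = 1.4 · 19.5 · 16

436.8000 billion cells


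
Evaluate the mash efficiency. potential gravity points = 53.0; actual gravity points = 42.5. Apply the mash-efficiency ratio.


efficiency = actual / potential × 100
efficiency = 42.5 / 53.0 × 100

80.1887 %


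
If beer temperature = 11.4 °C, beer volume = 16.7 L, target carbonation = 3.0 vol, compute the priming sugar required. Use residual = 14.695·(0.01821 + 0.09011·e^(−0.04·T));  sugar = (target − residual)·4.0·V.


residual = 14.695·(0.01821 + 0.09011·e^(−0.04·11.4)) = 1.1069
sugar = (3.0 − 1.1069)·4.0·16.7

126.4610 g


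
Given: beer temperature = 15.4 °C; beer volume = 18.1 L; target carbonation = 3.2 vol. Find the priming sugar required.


residual = 14.695·(0.01821 + 0.09011·e^(−0.04·T));  sugar = (target − residual)·4.0·V
residual = 14.695·(0.01821 + 0.09011·e^(−0.04·15.4)) = 0.9828
sugar = (3.2 − 0.9828)·4.0·18.1

160.5268 g


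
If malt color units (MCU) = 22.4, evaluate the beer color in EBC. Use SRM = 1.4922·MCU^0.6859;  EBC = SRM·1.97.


SRM = 1.4922·22.4^0.6859 = 12.5882
EBC = 12.5882·1.97

24.7987 EBC


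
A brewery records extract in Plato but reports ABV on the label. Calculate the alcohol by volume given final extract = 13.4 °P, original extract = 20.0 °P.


SG = 259/(259 − P);  ABV = (OG − FG)·131.25
OG = 259/(259 − 20.0) = 1.0837
FG = 259/(259 − 13.4) = 1.0546
ABV = (1.0837 − 1.0546)·131.25

3.8222 % ABV


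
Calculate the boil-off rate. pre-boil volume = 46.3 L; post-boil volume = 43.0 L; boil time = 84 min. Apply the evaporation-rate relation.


rate = (V_pre − V_post) / (t_min/60)
rate = (46.3 − 43.0) / (84/60)

2.3571 L/hr


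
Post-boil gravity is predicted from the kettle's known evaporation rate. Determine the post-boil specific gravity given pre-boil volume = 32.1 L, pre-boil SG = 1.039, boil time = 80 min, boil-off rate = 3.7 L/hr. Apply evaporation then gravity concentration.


V_post = V_pre − rate·(t/60);  SG_post = 1 + (SG_pre−1)·V_pre/V_post
V_post = 32.1 − 3.7·(80/60) = 27.1667
SG_post = 1 + (1.039 − 1)·32.1/27.1667

1.0461


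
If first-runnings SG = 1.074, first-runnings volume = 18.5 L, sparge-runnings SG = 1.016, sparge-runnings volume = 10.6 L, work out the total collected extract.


total = Σ (SG_i − 1)·1000·V_i
first = (1.074 − 1)·1000·18.5 = 1369.0000
sparge = (1.016 − 1)·1000·10.6 = 169.6000
total = 1369.0000 + 169.6000

1538.6000 gravity·L


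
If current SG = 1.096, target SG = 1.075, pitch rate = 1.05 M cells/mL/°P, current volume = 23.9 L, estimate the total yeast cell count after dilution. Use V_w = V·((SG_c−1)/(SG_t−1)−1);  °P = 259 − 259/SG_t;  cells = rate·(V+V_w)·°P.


V_w = 23.9·((1.096−1)/(1.075−1)−1) = 6.6920
V_final = 23.9 + 6.6920 = 30.5920
°P = 259 − 259/1.075 = 18.0698
cells = 1.05·30.5920·18.0698

580.4298 billion cells


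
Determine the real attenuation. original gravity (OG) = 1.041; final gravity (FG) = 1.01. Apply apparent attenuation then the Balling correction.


AA = (OG−FG)/(OG−1)·100;  RA = AA·0.8192
AA = (1.041 − 1.01)/(1.041 − 1)·100 = 75.6098
RA = 75.6098·0.8192

61.9395 %


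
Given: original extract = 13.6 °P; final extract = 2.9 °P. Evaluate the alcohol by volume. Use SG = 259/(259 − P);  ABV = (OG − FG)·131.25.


OG = 259/(259 − 13.6) = 1.0554
FG = 259/(259 − 2.9) = 1.0113
ABV = (1.0554 − 1.0113)·131.25

5.7876 % ABV


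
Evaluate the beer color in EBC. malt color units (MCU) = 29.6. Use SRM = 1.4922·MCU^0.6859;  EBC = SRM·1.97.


SRM = 1.4922·29.6^0.6859 = 15.2400
EBC = 15.2400·1.97

30.0229 EBC


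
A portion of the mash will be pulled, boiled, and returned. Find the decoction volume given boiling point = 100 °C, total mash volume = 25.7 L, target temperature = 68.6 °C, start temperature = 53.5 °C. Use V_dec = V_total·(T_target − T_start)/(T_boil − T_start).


V_dec = 25.7·(68.6 − 53.5)/(100 − 53.5)

8.3456 L


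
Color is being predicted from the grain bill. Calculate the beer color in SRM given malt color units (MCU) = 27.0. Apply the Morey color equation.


SRM = 1.4922 · MCU^0.6859
SRM = 1.4922 · 27.0^0.6859

14.3087 SRM


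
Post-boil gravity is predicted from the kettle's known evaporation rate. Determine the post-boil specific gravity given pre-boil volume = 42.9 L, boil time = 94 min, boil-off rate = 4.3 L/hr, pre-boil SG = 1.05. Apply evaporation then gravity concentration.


V_post = V_pre − rate·(t/60);  SG_post = 1 + (SG_pre−1)·V_pre/V_post
V_post = 42.9 − 4.3·(94/60) = 36.1633
SG_post = 1 + (1.05 − 1)·42.9/36.1633

1.0593


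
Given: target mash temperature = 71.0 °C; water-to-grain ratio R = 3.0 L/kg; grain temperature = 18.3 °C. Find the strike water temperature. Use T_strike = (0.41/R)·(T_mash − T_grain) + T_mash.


T_strike = (0.41/3.0)·(71.0 − 18.3) + 71.0

78.2023 °C


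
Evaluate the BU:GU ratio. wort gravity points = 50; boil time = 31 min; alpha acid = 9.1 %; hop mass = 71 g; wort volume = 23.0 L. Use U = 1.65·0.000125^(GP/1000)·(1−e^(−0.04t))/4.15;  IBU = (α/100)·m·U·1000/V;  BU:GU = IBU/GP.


U = 1.65·0.000125^(50/1000)·(1−e^(−0.04·31))/4.15 = 0.1803
IBU = (9.1/100)·71·0.1803·1000/23.0 = 50.6393
BU:GU = 50.6393/50

1.0128


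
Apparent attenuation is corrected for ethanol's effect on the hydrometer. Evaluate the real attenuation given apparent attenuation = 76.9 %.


RA = AA · 0.8192
RA = 76.9 · 0.8192

62.9965 %


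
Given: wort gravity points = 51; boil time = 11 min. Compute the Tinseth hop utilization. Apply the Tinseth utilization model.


U = 1.65·0.000125^(GP/1000) · (1 − e^(−0.04·t))/4.15
bigness = 1.65·0.000125^(51/1000) = 1.0433
boil_factor = (1 − e^(−0.04·11))/4.15 = 0.0858
U = 1.0433 · 0.0858

0.0895


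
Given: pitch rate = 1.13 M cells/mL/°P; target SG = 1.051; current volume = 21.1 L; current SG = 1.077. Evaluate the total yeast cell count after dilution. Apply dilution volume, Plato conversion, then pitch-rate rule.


V_w = V·((SG_c−1)/(SG_t−1)−1);  °P = 259 − 259/SG_t;  cells = rate·(V+V_w)·°P
V_w = 21.1·((1.077−1)/(1.051−1)−1) = 10.7569
V_final = 21.1 + 10.7569 = 31.8569
°P = 259 − 259/1.051 = 12.5680
cells = 1.13·31.8569·12.5680

452.4272 billion cells


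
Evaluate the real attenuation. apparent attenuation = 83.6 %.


RA = AA · 0.8192
RA = 83.6 · 0.8192

68.4851 %


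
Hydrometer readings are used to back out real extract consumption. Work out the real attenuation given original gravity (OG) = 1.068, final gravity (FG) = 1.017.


AA = (OG−FG)/(OG−1)·100;  RA = AA·0.8192
AA = (1.068 − 1.017)/(1.068 − 1)·100 = 75.0000
RA = 75.0000·0.8192

61.4400 %


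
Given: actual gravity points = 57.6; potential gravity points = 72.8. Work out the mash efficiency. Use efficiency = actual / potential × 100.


efficiency = 57.6 / 72.8 × 100

79.1209 %


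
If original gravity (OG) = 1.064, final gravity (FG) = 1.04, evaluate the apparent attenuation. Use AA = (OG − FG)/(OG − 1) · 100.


AA = (1.064 − 1.04)/(1.064 − 1) · 100

37.5000 %


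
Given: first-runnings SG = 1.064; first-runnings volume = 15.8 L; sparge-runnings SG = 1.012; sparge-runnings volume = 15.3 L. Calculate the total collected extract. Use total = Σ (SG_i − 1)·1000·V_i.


first = (1.064 − 1)·1000·15.8 = 1011.2000
sparge = (1.012 − 1)·1000·15.3 = 183.6000
total = 1011.2000 + 183.6000

1194.8000 gravity·L


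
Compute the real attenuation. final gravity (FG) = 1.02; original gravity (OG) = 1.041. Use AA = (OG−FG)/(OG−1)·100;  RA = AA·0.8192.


AA = (1.041 − 1.02)/(1.041 − 1)·100 = 51.2195
RA = 51.2195·0.8192

41.9590 %


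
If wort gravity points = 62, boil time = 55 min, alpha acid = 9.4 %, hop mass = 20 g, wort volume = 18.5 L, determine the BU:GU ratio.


U = 1.65·0.000125^(GP/1000)·(1−e^(−0.04t))/4.15;  IBU = (α/100)·m·U·1000/V;  BU:GU = IBU/GP
U = 1.65·0.000125^(62/1000)·(1−e^(−0.04·55))/4.15 = 0.2025
IBU = (9.4/100)·20·0.2025·1000/18.5 = 20.5792
BU:GU = 20.5792/62

0.3319


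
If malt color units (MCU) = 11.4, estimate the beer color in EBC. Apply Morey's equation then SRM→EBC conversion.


SRM = 1.4922·MCU^0.6859;  EBC = SRM·1.97
SRM = 1.4922·11.4^0.6859 = 7.9206
EBC = 7.9206·1.97

15.6036 EBC


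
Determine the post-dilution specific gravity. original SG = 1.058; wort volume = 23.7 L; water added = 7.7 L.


SG_new = 1 + (SG_old − 1)·V_old/(V_old + V_water)
pts = (1.058 − 1)·1000·23.7/(23.7 + 7.7) = 43.7771
SG_new = 1 + 43.7771/1000

1.0438


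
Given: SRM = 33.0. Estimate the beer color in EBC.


EBC = SRM · 1.97
EBC = 33.0 · 1.97

65.0100 EBC


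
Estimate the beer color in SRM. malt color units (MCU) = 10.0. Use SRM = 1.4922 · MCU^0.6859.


SRM = 1.4922 · 10.0^0.6859

7.2398 SRM


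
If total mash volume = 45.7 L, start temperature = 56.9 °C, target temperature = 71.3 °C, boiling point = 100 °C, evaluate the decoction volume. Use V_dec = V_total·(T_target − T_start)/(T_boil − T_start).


V_dec = 45.7·(71.3 − 56.9)/(100 − 56.9)

15.2687 L


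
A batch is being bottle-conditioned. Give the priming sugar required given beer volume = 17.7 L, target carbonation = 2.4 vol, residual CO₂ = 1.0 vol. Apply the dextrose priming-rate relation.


sugar = (target − residual)·4.0·V
sugar = (2.4 − 1.0)·4.0·17.7

99.1200 g


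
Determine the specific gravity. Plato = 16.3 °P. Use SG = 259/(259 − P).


SG = 259/(259 − 16.3)

1.0672


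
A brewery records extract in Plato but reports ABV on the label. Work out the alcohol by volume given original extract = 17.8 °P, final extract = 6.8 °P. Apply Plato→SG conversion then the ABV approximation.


SG = 259/(259 − P);  ABV = (OG − FG)·131.25
OG = 259/(259 − 17.8) = 1.0738
FG = 259/(259 − 6.8) = 1.0270
ABV = (1.0738 − 1.0270)·131.25

6.1471 % ABV


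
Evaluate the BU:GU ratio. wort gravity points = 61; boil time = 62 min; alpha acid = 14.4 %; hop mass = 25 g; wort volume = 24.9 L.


U = 1.65·0.000125^(GP/1000)·(1−e^(−0.04t))/4.15;  IBU = (α/100)·m·U·1000/V;  BU:GU = IBU/GP
U = 1.65·0.000125^(61/1000)·(1−e^(−0.04·62))/4.15 = 0.2106
IBU = (14.4/100)·25·0.2106·1000/24.9 = 30.4416
BU:GU = 30.4416/61

0.4990


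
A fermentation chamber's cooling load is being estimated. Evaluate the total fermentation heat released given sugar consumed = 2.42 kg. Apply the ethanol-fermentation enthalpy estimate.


Q = m_sugar · 590 kJ/kg
Q = 2.42 · 590

1427.8000 kJ


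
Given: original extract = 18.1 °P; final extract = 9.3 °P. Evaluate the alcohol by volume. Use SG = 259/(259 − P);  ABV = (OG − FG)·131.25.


OG = 259/(259 − 18.1) = 1.0751
FG = 259/(259 − 9.3) = 1.0372
ABV = (1.0751 − 1.0372)·131.25

4.9731 % ABV


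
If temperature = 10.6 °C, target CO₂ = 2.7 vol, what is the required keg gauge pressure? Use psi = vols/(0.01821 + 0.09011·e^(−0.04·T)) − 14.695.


psi = 2.7/(0.01821 + 0.09011·e^(−0.04·10.6)) − 14.695

20.2881 psi


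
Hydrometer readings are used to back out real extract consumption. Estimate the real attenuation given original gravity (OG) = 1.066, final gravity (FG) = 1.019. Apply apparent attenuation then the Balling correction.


AA = (OG−FG)/(OG−1)·100;  RA = AA·0.8192
AA = (1.066 − 1.019)/(1.066 − 1)·100 = 71.2121
RA = 71.2121·0.8192

58.3370 %


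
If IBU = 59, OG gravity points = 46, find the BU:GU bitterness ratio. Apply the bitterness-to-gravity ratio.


BU:GU = IBU / OG_points
BU:GU = 59 / 46

1.2826


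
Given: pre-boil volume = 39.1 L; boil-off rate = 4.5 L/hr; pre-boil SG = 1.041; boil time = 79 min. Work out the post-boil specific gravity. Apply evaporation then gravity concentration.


V_post = V_pre − rate·(t/60);  SG_post = 1 + (SG_pre−1)·V_pre/V_post
V_post = 39.1 − 4.5·(79/60) = 33.1750
SG_post = 1 + (1.041 − 1)·39.1/33.1750

1.0483


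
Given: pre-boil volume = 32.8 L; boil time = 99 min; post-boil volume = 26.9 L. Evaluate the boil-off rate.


rate = (V_pre − V_post) / (t_min/60)
rate = (32.8 − 26.9) / (99/60)

3.5758 L/hr


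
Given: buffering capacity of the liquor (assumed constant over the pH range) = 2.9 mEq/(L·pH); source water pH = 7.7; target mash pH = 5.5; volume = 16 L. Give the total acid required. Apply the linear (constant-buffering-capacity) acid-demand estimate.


acid = buffering capacity · (pH_source − pH_target) · V
acid = 2.9 · (7.7 − 5.5) · 16

102.0800 mEq


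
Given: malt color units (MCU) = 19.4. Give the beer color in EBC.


SRM = 1.4922·MCU^0.6859;  EBC = SRM·1.97
SRM = 1.4922·19.4^0.6859 = 11.4059
EBC = 11.4059·1.97

22.4697 EBC


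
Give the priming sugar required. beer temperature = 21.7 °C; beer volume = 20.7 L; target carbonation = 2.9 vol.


residual = 14.695·(0.01821 + 0.09011·e^(−0.04·T));  sugar = (target − residual)·4.0·V
residual = 14.695·(0.01821 + 0.09011·e^(−0.04·21.7)) = 0.8235
sugar = (2.9 − 0.8235)·4.0·20.7

171.9368 g


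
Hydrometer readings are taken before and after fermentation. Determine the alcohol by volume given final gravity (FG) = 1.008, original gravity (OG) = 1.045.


ABV = (OG − FG) · 131.25
ABV = (1.045 − 1.008) · 131.25

4.8562 % ABV


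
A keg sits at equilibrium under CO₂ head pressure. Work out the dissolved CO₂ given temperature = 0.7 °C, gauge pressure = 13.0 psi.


vols = (P + 14.695)·(0.01821 + 0.09011·e^(−0.04·T))
vols = (13.0 + 14.695)·(0.01821 + 0.09011·e^(−0.04·0.7))

2.9310 volumes


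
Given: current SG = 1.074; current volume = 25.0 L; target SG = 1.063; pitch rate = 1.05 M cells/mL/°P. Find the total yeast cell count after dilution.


V_w = V·((SG_c−1)/(SG_t−1)−1);  °P = 259 − 259/SG_t;  cells = rate·(V+V_w)·°P
V_w = 25.0·((1.074−1)/(1.063−1)−1) = 4.3651
V_final = 25.0 + 4.3651 = 29.3651
°P = 259 − 259/1.063 = 15.3500
cells = 1.05·29.3651·15.3500

473.2902 billion cells


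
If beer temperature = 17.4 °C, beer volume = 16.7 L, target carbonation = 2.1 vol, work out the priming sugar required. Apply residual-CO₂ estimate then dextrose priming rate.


residual = 14.695·(0.01821 + 0.09011·e^(−0.04·T));  sugar = (target − residual)·4.0·V
residual = 14.695·(0.01821 + 0.09011·e^(−0.04·17.4)) = 0.9278
sugar = (2.1 − 0.9278)·4.0·16.7

78.3034 g


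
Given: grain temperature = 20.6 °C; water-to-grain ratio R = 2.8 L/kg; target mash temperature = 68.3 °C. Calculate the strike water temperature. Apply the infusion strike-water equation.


T_strike = (0.41/R)·(T_mash − T_grain) + T_mash
T_strike = (0.41/2.8)·(68.3 − 20.6) + 68.3

75.2846 °C


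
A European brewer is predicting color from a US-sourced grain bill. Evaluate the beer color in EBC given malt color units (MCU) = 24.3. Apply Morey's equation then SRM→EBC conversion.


SRM = 1.4922·MCU^0.6859;  EBC = SRM·1.97
SRM = 1.4922·24.3^0.6859 = 13.3111
EBC = 13.3111·1.97

26.2229 EBC


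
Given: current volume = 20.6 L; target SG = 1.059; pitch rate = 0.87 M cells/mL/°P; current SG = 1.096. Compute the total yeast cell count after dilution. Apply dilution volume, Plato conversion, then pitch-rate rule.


V_w = V·((SG_c−1)/(SG_t−1)−1);  °P = 259 − 259/SG_t;  cells = rate·(V+V_w)·°P
V_w = 20.6·((1.096−1)/(1.059−1)−1) = 12.9186
V_final = 20.6 + 12.9186 = 33.5186
°P = 259 − 259/1.059 = 14.4297
cells = 0.87·33.5186·14.4297

420.7862 billion cells


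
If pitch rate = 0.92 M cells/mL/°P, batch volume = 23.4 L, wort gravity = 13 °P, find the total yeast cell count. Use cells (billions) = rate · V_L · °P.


cells = 0.92 · 23.4 · 13

279.8640 billion cells


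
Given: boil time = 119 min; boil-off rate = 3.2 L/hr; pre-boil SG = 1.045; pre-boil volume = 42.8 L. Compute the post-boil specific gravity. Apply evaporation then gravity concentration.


V_post = V_pre − rate·(t/60);  SG_post = 1 + (SG_pre−1)·V_pre/V_post
V_post = 42.8 − 3.2·(119/60) = 36.4533
SG_post = 1 + (1.045 − 1)·42.8/36.4533

1.0528


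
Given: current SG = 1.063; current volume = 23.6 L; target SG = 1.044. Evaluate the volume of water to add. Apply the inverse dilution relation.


V_water = V·((SG_curr − 1)/(SG_target − 1) − 1)
V_water = 23.6·((1.063 − 1)/(1.044 − 1) − 1)

10.1909 L


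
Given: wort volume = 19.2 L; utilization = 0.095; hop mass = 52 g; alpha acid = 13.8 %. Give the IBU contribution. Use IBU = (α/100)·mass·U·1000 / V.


IBU = (13.8/100)·52·0.095·1000 / 19.2

35.5063 IBU


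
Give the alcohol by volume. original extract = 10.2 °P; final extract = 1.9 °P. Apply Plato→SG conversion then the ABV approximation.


SG = 259/(259 − P);  ABV = (OG − FG)·131.25
OG = 259/(259 − 10.2) = 1.0410
FG = 259/(259 − 1.9) = 1.0074
ABV = (1.0410 − 1.0074)·131.25

4.4109 % ABV


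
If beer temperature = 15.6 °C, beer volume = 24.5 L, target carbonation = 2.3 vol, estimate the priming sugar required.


residual = 14.695·(0.01821 + 0.09011·e^(−0.04·T));  sugar = (target − residual)·4.0·V
residual = 14.695·(0.01821 + 0.09011·e^(−0.04·15.6)) = 0.9771
sugar = (2.3 − 0.9771)·4.0·24.5

129.6461 g


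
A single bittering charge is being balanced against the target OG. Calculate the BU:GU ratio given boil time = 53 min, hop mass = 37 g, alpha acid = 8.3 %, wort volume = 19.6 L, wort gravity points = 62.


U = 1.65·0.000125^(GP/1000)·(1−e^(−0.04t))/4.15;  IBU = (α/100)·m·U·1000/V;  BU:GU = IBU/GP
U = 1.65·0.000125^(62/1000)·(1−e^(−0.04·53))/4.15 = 0.2004
IBU = (8.3/100)·37·0.2004·1000/19.6 = 31.4004
BU:GU = 31.4004/62

0.5065


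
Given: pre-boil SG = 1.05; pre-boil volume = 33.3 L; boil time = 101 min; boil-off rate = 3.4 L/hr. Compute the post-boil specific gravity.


V_post = V_pre − rate·(t/60);  SG_post = 1 + (SG_pre−1)·V_pre/V_post
V_post = 33.3 − 3.4·(101/60) = 27.5767
SG_post = 1 + (1.05 − 1)·33.3/27.5767

1.0604
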